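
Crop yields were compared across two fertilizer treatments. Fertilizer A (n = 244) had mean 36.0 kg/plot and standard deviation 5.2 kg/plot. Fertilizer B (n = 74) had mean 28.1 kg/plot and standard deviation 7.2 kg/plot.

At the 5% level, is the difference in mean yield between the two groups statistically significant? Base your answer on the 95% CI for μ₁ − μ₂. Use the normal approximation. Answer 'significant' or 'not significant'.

significant

Per-group SEs: s₁/√n₁ = 5.2/√244 = 0.3329, s₂/√n₂ = 7.2/√74 = 0.8370.
Unpooled SE of the difference: √(0.11082241 + 0.700569) = 0.9008.
Margin of error = z* · SE = 1.960 × 0.9008 = 1.7656.
x̄₁ − x̄₂ = 36.0 − 28.1 = 7.9000.
CI: 7.9000 ± 1.7656 = (6.1344, 9.6656).
The interval (6.1344, 9.6656) does not contain 0, so the difference is significant.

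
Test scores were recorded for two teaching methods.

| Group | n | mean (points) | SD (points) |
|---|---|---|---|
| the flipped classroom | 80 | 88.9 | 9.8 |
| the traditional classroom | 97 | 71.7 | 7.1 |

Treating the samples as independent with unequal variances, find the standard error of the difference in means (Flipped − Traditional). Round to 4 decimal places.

Per-group SEs: s₁/√n₁ = 9.8/√80 = 1.0957, s₂/√n₂ = 7.1/√97 = 0.7209.
Unpooled SE of the difference: √(1.20055849 + 0.51969681) = 1.3116.

1.3116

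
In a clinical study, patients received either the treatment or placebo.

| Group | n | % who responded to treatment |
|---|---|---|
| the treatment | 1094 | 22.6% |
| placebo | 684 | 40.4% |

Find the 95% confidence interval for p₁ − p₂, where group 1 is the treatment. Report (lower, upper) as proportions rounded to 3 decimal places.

(-0.222, -0.134)

Each SE is √(p̂(1−p̂)/n): √(0.2260·0.7740/1094) = 0.01264 and √(0.4040·0.5960/684) = 0.01876.
SE(p̂₁ − p̂₂) = √(SE₁² + SE₂²) = √(0.0001597696 + 0.0003519376) = 0.02262, since the two samples are independent.
At 95% confidence z* = 1.960; margin = 1.960 × 0.02262 = 0.04434.
The difference is 0.2260 − 0.4040 = -0.1780, so the interval is -0.1780 ± 0.04434 = (-0.222, -0.134).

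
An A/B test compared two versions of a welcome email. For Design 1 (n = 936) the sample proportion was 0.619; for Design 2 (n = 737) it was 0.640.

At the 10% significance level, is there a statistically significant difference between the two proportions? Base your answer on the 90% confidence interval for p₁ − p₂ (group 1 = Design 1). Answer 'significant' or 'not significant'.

not significant

Each SE is √(p̂(1−p̂)/n): √(0.6190·0.3810/936) = 0.01587 and √(0.6400·0.3600/737) = 0.01768.
SE(p̂₁ − p̂₂) = √(SE₁² + SE₂²) = √(0.0002518569 + 0.0003125824) = 0.02376, since the two samples are independent.
At 90% confidence z* = 1.645; margin = 1.645 × 0.02376 = 0.03909.
The difference is 0.6190 − 0.6400 = -0.0210, so the interval is -0.0210 ± 0.03909 = (-0.06009, 0.01809).
The interval (-0.06009, 0.01809) contains 0, so the difference is not significant.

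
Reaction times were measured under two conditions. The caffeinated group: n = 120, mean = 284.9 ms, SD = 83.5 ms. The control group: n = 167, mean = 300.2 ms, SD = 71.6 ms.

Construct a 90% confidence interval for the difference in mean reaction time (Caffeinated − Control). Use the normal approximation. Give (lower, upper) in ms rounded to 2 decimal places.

Standard errors of each mean: 83.5/√120 = 7.6225 and 71.6/√167 = 5.5406.
SE(x̄₁ − x̄₂) = √(7.6225² + 5.5406²) = 9.4234 for independent samples with unequal variances.
With z* = 1.645, the margin is 1.645 × 9.4234 = 15.5015.
x̄₁ − x̄₂ = 284.9 − 300.2 = -15.3000; the interval is -15.3000 ± 15.5015 = (-30.80, 0.20).

(-30.80, 0.20)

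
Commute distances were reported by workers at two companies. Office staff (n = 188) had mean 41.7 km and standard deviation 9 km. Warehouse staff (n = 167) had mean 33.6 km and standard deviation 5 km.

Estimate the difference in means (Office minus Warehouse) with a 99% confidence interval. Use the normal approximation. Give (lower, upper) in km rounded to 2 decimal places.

(6.14, 10.06)

Per-group SEs: s₁/√n₁ = 9/√188 = 0.6564, s₂/√n₂ = 5/√167 = 0.3869.
Unpooled SE of the difference: √(0.43086096 + 0.14969161) = 0.7619.
Margin of error = z* · SE = 2.576 × 0.7619 = 1.9627.
x̄₁ − x̄₂ = 41.7 − 33.6 = 8.1000.
CI: 8.1000 ± 1.9627 = (6.14, 10.06).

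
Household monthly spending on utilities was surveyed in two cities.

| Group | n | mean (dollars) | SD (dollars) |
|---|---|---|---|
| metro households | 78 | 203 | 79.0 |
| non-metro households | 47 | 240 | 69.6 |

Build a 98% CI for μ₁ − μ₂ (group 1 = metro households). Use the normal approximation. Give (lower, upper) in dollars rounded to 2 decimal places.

Per-group SEs: s₁/√n₁ = 79.0/√78 = 8.9450, s₂/√n₂ = 69.6/√47 = 10.1522.
Unpooled SE of the difference: √(80.013025 + 103.06716484) = 13.5307.
Margin of error = z* · SE = 2.326 × 13.5307 = 31.4724.
x̄₁ − x̄₂ = 203 − 240 = -37.0000.
CI: -37.0000 ± 31.4724 = (-68.47, -5.53).

(-68.47, -5.53)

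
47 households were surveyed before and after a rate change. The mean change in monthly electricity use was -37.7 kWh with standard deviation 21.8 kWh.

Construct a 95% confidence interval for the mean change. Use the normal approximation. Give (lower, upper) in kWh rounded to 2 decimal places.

Paired design: SE = s_d/√n = 21.8/√47 = 3.1799.
z* = 1.960; margin of error = 1.960 × 3.1799 = 6.2326.
-37.7 ± 6.2326 → (-43.93, -31.47).

(-43.93, -31.47)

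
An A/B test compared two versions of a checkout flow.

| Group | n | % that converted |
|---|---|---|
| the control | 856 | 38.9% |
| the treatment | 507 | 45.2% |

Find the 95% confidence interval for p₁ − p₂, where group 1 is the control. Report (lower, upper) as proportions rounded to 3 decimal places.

(-0.117, -0.009)

The two standard errors are √(0.3890×0.6110/856) = 0.01666 and √(0.4520×0.5480/507) = 0.02210.
Because the samples are independent, SE_diff = √(0.01666² + 0.02210²) = 0.02768.
Using z* = 1.960 for 95%, ME = 1.960 × 0.02768 = 0.05425.
p̂₁ − p̂₂ = -0.0630; interval -0.0630 ± 0.05425 gives (-0.117, -0.009).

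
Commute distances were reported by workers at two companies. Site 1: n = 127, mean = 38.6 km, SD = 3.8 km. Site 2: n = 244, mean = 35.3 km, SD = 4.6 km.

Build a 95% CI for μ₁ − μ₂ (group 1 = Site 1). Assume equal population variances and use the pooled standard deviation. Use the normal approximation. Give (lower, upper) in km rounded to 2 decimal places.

s_p = √[((n₁−1)s₁² + (n₂−1)s₂²)/(n₁+n₂−2)] = √[(126·3.8² + 243·4.6²)/369] = 4.3434.
SE = 4.3434·√(1/127 + 1/244) = 0.4752.
With z* = 1.960, margin = 1.960 × 0.4752 = 0.9314.
x̄₁ − x̄₂ = 38.6 − 35.3 = 3.3000; interval 3.3000 ± 0.9314 = (2.37, 4.23).

(2.37, 4.23)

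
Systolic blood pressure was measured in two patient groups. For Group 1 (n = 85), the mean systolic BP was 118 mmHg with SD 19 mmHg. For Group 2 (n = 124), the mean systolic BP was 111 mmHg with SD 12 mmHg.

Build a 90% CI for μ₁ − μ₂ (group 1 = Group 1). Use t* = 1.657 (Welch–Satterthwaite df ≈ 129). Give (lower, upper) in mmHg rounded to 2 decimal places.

Standard errors of each mean: 19/√85 = 2.0608 and 12/√124 = 1.0776.
SE(x̄₁ − x̄₂) = √(2.0608² + 1.0776²) = 2.3255 for independent samples with unequal variances.
With t* = 1.657, the margin is 1.657 × 2.3255 = 3.8534.
x̄₁ − x̄₂ = 118 − 111 = 7.0000; the interval is 7.0000 ± 3.8534 = (3.15, 10.85).

(3.15, 10.85)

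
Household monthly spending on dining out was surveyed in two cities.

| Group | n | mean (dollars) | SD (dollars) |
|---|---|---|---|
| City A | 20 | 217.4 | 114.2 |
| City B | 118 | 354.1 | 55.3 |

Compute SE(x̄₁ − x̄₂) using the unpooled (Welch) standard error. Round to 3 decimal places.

Per-group SEs: s₁/√n₁ = 114.2/√20 = 25.5359, s₂/√n₂ = 55.3/√118 = 5.0908.
Unpooled SE of the difference: √(652.08218881 + 25.91624464) = 26.0384.

26.038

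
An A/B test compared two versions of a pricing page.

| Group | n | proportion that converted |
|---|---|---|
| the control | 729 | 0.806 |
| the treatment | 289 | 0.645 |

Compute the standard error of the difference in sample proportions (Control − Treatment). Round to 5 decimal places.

0.03173

The two standard errors are √(0.8060×0.1940/729) = 0.01465 and √(0.6450×0.3550/289) = 0.02815.
Because the samples are independent, SE_diff = √(0.01465² + 0.02815²) = 0.03173.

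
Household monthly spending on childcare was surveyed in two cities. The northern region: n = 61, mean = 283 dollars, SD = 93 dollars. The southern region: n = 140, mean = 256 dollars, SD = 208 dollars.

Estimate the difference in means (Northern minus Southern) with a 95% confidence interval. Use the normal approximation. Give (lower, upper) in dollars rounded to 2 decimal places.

SE₁ = s₁/√n₁ = 93/√61 = 11.9074; SE₂ = 208/√140 = 17.5792.
Independent samples, unequal variances: SE_diff = √(SE₁² + SE₂²) = √(141.78617476 + 309.02827264) = 21.2324.
z* = 1.960, so margin of error = 1.960 × 21.2324 = 41.6155.
Difference in means = 283 − 256 = 27.0000.
27.0000 ± 41.6155 → (-14.62, 68.62).

(-14.62, 68.62)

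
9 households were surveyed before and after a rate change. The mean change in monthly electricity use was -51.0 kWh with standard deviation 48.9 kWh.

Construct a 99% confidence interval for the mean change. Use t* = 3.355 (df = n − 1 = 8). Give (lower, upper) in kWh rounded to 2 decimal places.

This is a matched-pairs design, so SE = s_d/√n = 48.9/√9 = 16.3000.
Margin = 3.355 × 16.3000 = 54.6865; the interval is -51.0 ± 54.6865 = (-105.69, 3.69).

(-105.69, 3.69)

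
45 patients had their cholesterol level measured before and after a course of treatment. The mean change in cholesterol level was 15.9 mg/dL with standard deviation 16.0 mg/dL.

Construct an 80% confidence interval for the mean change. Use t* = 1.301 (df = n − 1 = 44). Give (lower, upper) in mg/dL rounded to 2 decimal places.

This is a matched-pairs design, so SE = s_d/√n = 16.0/√45 = 2.3851.
Margin = 1.301 × 2.3851 = 3.1030; the interval is 15.9 ± 3.1030 = (12.80, 19.00).

(12.80, 19.00)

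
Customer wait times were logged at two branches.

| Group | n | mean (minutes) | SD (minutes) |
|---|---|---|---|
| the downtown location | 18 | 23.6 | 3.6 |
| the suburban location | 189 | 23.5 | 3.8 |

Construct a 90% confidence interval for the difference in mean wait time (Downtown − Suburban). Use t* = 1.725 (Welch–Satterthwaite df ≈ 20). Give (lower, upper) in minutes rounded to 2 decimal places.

(-1.44, 1.64)

SE₁ = s₁/√n₁ = 3.6/√18 = 0.8485; SE₂ = 3.8/√189 = 0.2764.
Independent samples, unequal variances: SE_diff = √(SE₁² + SE₂²) = √(0.71995225 + 0.07639696) = 0.8924.
t* = 1.725, so margin of error = 1.725 × 0.8924 = 1.5394.
Difference in means = 23.6 − 23.5 = 0.1000.
0.1000 ± 1.5394 → (-1.44, 1.64).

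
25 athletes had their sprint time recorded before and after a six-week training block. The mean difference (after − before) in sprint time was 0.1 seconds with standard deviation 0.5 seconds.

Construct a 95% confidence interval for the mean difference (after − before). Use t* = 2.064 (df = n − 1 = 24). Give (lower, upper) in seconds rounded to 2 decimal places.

This is a matched-pairs design, so SE = s_d/√n = 0.5/√25 = 0.1000.
Margin = 2.064 × 0.1000 = 0.2064; the interval is 0.1 ± 0.2064 = (-0.11, 0.31).

(-0.11, 0.31)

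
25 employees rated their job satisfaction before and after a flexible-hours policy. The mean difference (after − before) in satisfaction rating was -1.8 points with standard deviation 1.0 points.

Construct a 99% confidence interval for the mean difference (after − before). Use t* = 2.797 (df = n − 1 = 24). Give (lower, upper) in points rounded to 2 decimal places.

This is a matched-pairs design, so SE = s_d/√n = 1.0/√25 = 0.2000.
Margin = 2.797 × 0.2000 = 0.5594; the interval is -1.8 ± 0.5594 = (-2.36, -1.24).

(-2.36, -1.24)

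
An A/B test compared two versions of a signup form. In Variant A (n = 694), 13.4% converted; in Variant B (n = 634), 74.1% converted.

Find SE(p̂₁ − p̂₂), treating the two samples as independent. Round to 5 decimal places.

Each SE is √(p̂(1−p̂)/n): √(0.1340·0.8660/694) = 0.01293 and √(0.7410·0.2590/634) = 0.01740.
SE(p̂₁ − p̂₂) = √(SE₁² + SE₂²) = √(0.0001671849 + 0.00030276) = 0.02168, since the two samples are independent.

0.02168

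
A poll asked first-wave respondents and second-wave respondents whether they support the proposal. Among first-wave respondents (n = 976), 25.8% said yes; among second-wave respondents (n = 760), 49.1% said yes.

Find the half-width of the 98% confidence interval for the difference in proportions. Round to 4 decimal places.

Each SE is √(p̂(1−p̂)/n): √(0.2580·0.7420/976) = 0.01401 and √(0.4910·0.5090/760) = 0.01813.
SE(p̂₁ − p̂₂) = √(SE₁² + SE₂²) = √(0.0001962801 + 0.0003286969) = 0.02291, since the two samples are independent.
At 98% confidence z* = 2.326; margin = 2.326 × 0.02291 = 0.05329.

0.0533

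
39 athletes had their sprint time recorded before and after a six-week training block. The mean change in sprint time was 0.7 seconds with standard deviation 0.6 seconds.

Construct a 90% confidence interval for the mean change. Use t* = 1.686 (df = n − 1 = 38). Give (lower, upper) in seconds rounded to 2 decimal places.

This is a matched-pairs design, so SE = s_d/√n = 0.6/√39 = 0.0961.
Margin = 1.686 × 0.0961 = 0.1620; the interval is 0.7 ± 0.1620 = (0.54, 0.86).

(0.54, 0.86)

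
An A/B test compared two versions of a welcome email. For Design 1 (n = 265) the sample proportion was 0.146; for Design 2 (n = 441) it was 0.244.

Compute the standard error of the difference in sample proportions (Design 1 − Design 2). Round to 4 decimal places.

0.0298

SE₁ = √(p̂₁(1−p̂₁)/n₁) = √(0.1460·0.8540/265) = 0.02169; SE₂ = √(0.2440·0.7560/441) = 0.02045.
Independent samples: SE of the difference = √(SE₁² + SE₂²) = √(0.0004704561 + 0.0004182025) = 0.02981.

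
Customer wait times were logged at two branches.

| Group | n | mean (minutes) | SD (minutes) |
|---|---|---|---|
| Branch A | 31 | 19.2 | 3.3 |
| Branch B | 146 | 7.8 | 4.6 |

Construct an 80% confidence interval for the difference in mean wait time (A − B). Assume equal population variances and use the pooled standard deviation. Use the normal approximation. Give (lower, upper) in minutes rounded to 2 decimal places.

Pooled variance s_p² = [30·3.3² + 145·4.6²] / (31+146−2) = 19.3994, so s_p = 4.4045.
SE_diff = s_p·√(1/n₁ + 1/n₂) = 4.4045·√(1/31 + 1/146) = 0.8710.
z* = 1.282; margin = 1.282 × 0.8710 = 1.1166.
Difference = 19.2 − 7.8 = 11.4000.
11.4000 ± 1.1166 → (10.28, 12.52).

(10.28, 12.52)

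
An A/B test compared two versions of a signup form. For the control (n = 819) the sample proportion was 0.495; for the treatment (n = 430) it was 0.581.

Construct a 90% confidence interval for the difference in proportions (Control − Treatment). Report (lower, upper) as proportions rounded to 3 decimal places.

SE₁ = √(p̂₁(1−p̂₁)/n₁) = √(0.4950·0.5050/819) = 0.01747; SE₂ = √(0.5810·0.4190/430) = 0.02379.
Independent samples: SE of the difference = √(SE₁² + SE₂²) = √(0.0003052009 + 0.0005659641) = 0.02952.
z* for 90% confidence is 1.645, so the margin of error is 1.645 × 0.02952 = 0.04856.
Point estimate p̂₁ − p̂₂ = 0.4950 − 0.5810 = -0.0860.
-0.0860 ± 0.04856 → (-0.135, -0.037).

(-0.135, -0.037)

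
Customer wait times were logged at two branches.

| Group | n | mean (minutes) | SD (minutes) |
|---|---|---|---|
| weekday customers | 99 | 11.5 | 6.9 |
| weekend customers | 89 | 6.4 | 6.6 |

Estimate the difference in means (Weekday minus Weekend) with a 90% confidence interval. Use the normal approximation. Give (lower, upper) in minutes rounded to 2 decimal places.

Per-group SEs: s₁/√n₁ = 6.9/√99 = 0.6935, s₂/√n₂ = 6.6/√89 = 0.6996.
Unpooled SE of the difference: √(0.48094225 + 0.48944016) = 0.9851.
Margin of error = z* · SE = 1.645 × 0.9851 = 1.6205.
x̄₁ − x̄₂ = 11.5 − 6.4 = 5.1000.
CI: 5.1000 ± 1.6205 = (3.48, 6.72).

(3.48, 6.72)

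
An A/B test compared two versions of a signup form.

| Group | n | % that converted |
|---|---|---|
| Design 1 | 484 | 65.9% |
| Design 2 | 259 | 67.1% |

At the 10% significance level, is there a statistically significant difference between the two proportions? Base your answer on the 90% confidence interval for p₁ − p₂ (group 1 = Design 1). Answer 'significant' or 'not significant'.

SE₁ = √(p̂₁(1−p̂₁)/n₁) = √(0.6590·0.3410/484) = 0.02155; SE₂ = √(0.6710·0.3290/259) = 0.02920.
Independent samples: SE of the difference = √(SE₁² + SE₂²) = √(0.0004644025 + 0.00085264) = 0.03629.
z* for 90% confidence is 1.645, so the margin of error is 1.645 × 0.03629 = 0.05970.
Point estimate p̂₁ − p̂₂ = 0.6590 − 0.6710 = -0.0120.
-0.0120 ± 0.05970 → (-0.07170, 0.04770).
The interval (-0.07170, 0.04770) contains 0, so the difference is not significant.

not significant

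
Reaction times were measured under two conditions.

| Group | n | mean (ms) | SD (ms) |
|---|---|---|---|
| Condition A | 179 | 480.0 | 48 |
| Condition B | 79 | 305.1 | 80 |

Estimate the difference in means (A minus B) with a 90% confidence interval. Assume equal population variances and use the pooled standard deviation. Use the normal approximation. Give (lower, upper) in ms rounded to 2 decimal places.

Pooled variance s_p² = [178·48² + 78·80²] / (179+79−2) = 3552.0000, so s_p = 59.5987.
SE_diff = s_p·√(1/n₁ + 1/n₂) = 59.5987·√(1/179 + 1/79) = 8.0502.
z* = 1.645; margin = 1.645 × 8.0502 = 13.2426.
Difference = 480.0 − 305.1 = 174.9000.
174.9000 ± 13.2426 → (161.66, 188.14).

(161.66, 188.14)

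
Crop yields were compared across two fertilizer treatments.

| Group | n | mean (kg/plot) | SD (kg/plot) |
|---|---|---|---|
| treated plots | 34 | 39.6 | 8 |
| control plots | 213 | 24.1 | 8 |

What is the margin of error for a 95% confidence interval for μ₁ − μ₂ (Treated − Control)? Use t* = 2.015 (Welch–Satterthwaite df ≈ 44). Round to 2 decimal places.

2.98

SE₁ = s₁/√n₁ = 8/√34 = 1.3720; SE₂ = 8/√213 = 0.5482.
Independent samples, unequal variances: SE_diff = √(SE₁² + SE₂²) = √(1.882384 + 0.30052324) = 1.4775.
t* = 2.015, so margin of error = 2.015 × 1.4775 = 2.9772.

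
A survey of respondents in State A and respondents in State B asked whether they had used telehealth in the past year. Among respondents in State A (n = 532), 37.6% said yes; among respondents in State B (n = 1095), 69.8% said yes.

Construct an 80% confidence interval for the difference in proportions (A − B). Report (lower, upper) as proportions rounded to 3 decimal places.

SE₁ = √(p̂₁(1−p̂₁)/n₁) = √(0.3760·0.6240/532) = 0.02100; SE₂ = √(0.6980·0.3020/1095) = 0.01387.
Independent samples: SE of the difference = √(SE₁² + SE₂²) = √(0.000441 + 0.0001923769) = 0.02517.
z* for 80% confidence is 1.282, so the margin of error is 1.282 × 0.02517 = 0.03227.
Point estimate p̂₁ − p̂₂ = 0.3760 − 0.6980 = -0.3220.
-0.3220 ± 0.03227 → (-0.354, -0.290).

(-0.354, -0.290)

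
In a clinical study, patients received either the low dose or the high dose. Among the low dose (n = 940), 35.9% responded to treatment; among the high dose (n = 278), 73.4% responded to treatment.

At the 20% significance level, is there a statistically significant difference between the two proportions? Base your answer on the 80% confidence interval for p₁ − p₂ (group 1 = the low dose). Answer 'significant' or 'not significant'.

significant

Each SE is √(p̂(1−p̂)/n): √(0.3590·0.6410/940) = 0.01565 and √(0.7340·0.2660/278) = 0.02650.
SE(p̂₁ − p̂₂) = √(SE₁² + SE₂²) = √(0.0002449225 + 0.00070225) = 0.03078, since the two samples are independent.
At 80% confidence z* = 1.282; margin = 1.282 × 0.03078 = 0.03946.
The difference is 0.3590 − 0.7340 = -0.3750, so the interval is -0.3750 ± 0.03946 = (-0.41446, -0.33554).
The interval (-0.41446, -0.33554) does not contain 0, so the difference is significant.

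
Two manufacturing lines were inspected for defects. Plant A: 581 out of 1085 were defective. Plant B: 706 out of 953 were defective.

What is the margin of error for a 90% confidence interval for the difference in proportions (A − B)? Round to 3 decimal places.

0.034

First, p̂₁ = 581/1085 = 0.5355; p̂₂ = 706/953 = 0.7408.
The two standard errors are √(0.5355×0.4645/1085) = 0.01514 and √(0.7408×0.2592/953) = 0.01419.
Because the samples are independent, SE_diff = √(0.01514² + 0.01419²) = 0.02075.
Using z* = 1.645 for 90%, ME = 1.645 × 0.02075 = 0.03413.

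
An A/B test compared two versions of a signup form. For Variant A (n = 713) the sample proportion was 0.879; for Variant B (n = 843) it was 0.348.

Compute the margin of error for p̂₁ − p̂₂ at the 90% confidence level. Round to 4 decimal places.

0.0336

The two standard errors are √(0.8790×0.1210/713) = 0.01221 and √(0.3480×0.6520/843) = 0.01641.
Because the samples are independent, SE_diff = √(0.01221² + 0.01641²) = 0.02045.
Using z* = 1.645 for 90%, ME = 1.645 × 0.02045 = 0.03364.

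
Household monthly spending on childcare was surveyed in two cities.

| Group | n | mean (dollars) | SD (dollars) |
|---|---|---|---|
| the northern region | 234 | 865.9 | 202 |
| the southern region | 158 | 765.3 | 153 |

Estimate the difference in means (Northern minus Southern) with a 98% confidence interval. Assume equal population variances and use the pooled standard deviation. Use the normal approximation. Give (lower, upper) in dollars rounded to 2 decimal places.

Pooled variance s_p² = [233·202² + 157·153²] / (234+158−2) = 33801.3974, so s_p = 183.8516.
SE_diff = s_p·√(1/n₁ + 1/n₂) = 183.8516·√(1/234 + 1/158) = 18.9310.
z* = 2.326; margin = 2.326 × 18.9310 = 44.0335.
Difference = 865.9 − 765.3 = 100.6000.
100.6000 ± 44.0335 → (56.57, 144.63).

(56.57, 144.63)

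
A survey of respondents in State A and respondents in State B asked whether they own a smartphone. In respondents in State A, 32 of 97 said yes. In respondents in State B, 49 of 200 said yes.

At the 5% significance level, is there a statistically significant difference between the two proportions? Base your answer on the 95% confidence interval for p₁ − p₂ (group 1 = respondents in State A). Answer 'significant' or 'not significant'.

Sample proportions: 32/97 = 0.3299, 49/200 = 0.2450.
Each SE is √(p̂(1−p̂)/n): √(0.3299·0.6701/97) = 0.04774 and √(0.2450·0.7550/200) = 0.03041.
SE(p̂₁ − p̂₂) = √(SE₁² + SE₂²) = √(0.0022791076 + 0.0009247681) = 0.05660, since the two samples are independent.
At 95% confidence z* = 1.960; margin = 1.960 × 0.05660 = 0.11094.
The difference is 0.3299 − 0.2450 = 0.0849, so the interval is 0.0849 ± 0.11094 = (-0.02604, 0.19584).
The interval (-0.02604, 0.19584) contains 0, so the difference is not significant.

not significant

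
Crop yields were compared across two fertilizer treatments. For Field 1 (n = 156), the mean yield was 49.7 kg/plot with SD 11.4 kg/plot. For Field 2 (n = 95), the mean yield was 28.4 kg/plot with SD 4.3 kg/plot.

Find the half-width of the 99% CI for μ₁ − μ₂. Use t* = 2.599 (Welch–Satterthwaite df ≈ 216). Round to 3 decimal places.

2.635

SE₁ = s₁/√n₁ = 11.4/√156 = 0.9127; SE₂ = 4.3/√95 = 0.4412.
Independent samples, unequal variances: SE_diff = √(SE₁² + SE₂²) = √(0.83302129 + 0.19465744) = 1.0137.
t* = 2.599, so margin of error = 2.599 × 1.0137 = 2.6346.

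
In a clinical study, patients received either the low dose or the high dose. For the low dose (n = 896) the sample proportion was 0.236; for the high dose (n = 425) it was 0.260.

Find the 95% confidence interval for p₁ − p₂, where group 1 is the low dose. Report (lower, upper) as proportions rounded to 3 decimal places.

SE₁ = √(p̂₁(1−p̂₁)/n₁) = √(0.2360·0.7640/896) = 0.01419; SE₂ = √(0.2600·0.7400/425) = 0.02128.
Independent samples: SE of the difference = √(SE₁² + SE₂²) = √(0.0002013561 + 0.0004528384) = 0.02558.
z* for 95% confidence is 1.960, so the margin of error is 1.960 × 0.02558 = 0.05014.
Point estimate p̂₁ − p̂₂ = 0.2360 − 0.2600 = -0.0240.
-0.0240 ± 0.05014 → (-0.074, 0.026).

(-0.074, 0.026)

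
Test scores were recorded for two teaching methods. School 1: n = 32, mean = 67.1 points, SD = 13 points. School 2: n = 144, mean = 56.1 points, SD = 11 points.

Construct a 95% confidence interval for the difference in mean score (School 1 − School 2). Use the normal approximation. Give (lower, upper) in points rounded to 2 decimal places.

Standard errors of each mean: 13/√32 = 2.2981 and 11/√144 = 0.9167.
SE(x̄₁ − x̄₂) = √(2.2981² + 0.9167²) = 2.4742 for independent samples with unequal variances.
With z* = 1.960, the margin is 1.960 × 2.4742 = 4.8494.
x̄₁ − x̄₂ = 67.1 − 56.1 = 11.0000; the interval is 11.0000 ± 4.8494 = (6.15, 15.85).

(6.15, 15.85)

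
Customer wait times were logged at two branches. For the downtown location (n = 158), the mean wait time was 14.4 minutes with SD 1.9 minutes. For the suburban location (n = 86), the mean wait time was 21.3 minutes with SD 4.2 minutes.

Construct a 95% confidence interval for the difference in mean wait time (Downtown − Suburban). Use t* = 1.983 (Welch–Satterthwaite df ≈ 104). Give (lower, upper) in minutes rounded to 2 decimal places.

(-7.85, -5.95)

SE₁ = s₁/√n₁ = 1.9/√158 = 0.1512; SE₂ = 4.2/√86 = 0.4529.
Independent samples, unequal variances: SE_diff = √(SE₁² + SE₂²) = √(0.02286144 + 0.20511841) = 0.4775.
t* = 1.983, so margin of error = 1.983 × 0.4775 = 0.9469.
Difference in means = 14.4 − 21.3 = -6.9000.
-6.9000 ± 0.9469 → (-7.85, -5.95).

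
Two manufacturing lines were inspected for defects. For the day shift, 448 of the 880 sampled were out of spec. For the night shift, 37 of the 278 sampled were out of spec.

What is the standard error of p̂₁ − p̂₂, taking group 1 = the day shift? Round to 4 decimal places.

p̂₁ = 448/880 = 0.5091 and p̂₂ = 37/278 = 0.1331.
SE₁ = √(p̂₁(1−p̂₁)/n₁) = √(0.5091·0.4909/880) = 0.01685; SE₂ = √(0.1331·0.8669/278) = 0.02037.
Independent samples: SE of the difference = √(SE₁² + SE₂²) = √(0.0002839225 + 0.0004149369) = 0.02644.

0.0264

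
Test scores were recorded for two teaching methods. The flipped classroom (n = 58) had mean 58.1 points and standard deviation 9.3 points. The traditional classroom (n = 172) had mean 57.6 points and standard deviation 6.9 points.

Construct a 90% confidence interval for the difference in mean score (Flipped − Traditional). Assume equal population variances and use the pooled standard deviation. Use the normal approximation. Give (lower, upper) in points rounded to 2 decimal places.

Pooled variance s_p² = [57·9.3² + 171·6.9²] / (58+172−2) = 57.3300, so s_p = 7.5717.
SE_diff = s_p·√(1/n₁ + 1/n₂) = 7.5717·√(1/58 + 1/172) = 1.1497.
z* = 1.645; margin = 1.645 × 1.1497 = 1.8913.
Difference = 58.1 − 57.6 = 0.5000.
0.5000 ± 1.8913 → (-1.39, 2.39).

(-1.39, 2.39)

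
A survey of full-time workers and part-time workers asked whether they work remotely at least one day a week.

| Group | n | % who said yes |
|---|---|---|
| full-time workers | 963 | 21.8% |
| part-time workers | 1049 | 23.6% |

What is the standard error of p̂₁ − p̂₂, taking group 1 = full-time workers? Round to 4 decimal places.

Each SE is √(p̂(1−p̂)/n): √(0.2180·0.7820/963) = 0.01331 and √(0.2360·0.7640/1049) = 0.01311.
SE(p̂₁ − p̂₂) = √(SE₁² + SE₂²) = √(0.0001771561 + 0.0001718721) = 0.01868, since the two samples are independent.

0.0187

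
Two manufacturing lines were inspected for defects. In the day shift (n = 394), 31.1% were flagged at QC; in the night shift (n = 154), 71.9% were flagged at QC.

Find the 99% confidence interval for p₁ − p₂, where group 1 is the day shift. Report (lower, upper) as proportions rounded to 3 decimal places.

(-0.519, -0.297)

Each SE is √(p̂(1−p̂)/n): √(0.3110·0.6890/394) = 0.02332 and √(0.7190·0.2810/154) = 0.03622.
SE(p̂₁ − p̂₂) = √(SE₁² + SE₂²) = √(0.0005438224 + 0.0013118884) = 0.04308, since the two samples are independent.
At 99% confidence z* = 2.576; margin = 2.576 × 0.04308 = 0.11097.
The difference is 0.3110 − 0.7190 = -0.4080, so the interval is -0.4080 ± 0.11097 = (-0.519, -0.297).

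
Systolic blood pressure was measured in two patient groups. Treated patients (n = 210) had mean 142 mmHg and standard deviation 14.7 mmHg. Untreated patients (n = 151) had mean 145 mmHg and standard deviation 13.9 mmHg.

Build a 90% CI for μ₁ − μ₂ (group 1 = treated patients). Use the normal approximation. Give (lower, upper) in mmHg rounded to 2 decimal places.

(-5.50, -0.50)

Standard errors of each mean: 14.7/√210 = 1.0144 and 13.9/√151 = 1.1312.
SE(x̄₁ − x̄₂) = √(1.0144² + 1.1312²) = 1.5194 for independent samples with unequal variances.
With z* = 1.645, the margin is 1.645 × 1.5194 = 2.4994.
x̄₁ − x̄₂ = 142 − 145 = -3.0000; the interval is -3.0000 ± 2.4994 = (-5.50, -0.50).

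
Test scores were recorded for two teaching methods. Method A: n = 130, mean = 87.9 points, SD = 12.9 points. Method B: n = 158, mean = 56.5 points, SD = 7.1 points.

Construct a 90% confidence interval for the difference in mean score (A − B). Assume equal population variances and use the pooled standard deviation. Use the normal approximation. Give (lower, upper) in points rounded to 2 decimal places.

(29.43, 33.37)

Pooled variance s_p² = [129·12.9² + 157·7.1²] / (130+158−2) = 102.7317, so s_p = 10.1357.
SE_diff = s_p·√(1/n₁ + 1/n₂) = 10.1357·√(1/130 + 1/158) = 1.2002.
z* = 1.645; margin = 1.645 × 1.2002 = 1.9743.
Difference = 87.9 − 56.5 = 31.4000.
31.4000 ± 1.9743 → (29.43, 33.37).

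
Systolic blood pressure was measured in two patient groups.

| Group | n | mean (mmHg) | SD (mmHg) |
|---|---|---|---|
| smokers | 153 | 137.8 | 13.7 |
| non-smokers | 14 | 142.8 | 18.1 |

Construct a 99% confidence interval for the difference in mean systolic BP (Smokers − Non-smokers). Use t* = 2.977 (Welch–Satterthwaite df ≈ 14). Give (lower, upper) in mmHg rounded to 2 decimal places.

(-19.77, 9.77)

SE₁ = s₁/√n₁ = 13.7/√153 = 1.1076; SE₂ = 18.1/√14 = 4.8374.
Independent samples, unequal variances: SE_diff = √(SE₁² + SE₂²) = √(1.22677776 + 23.40043876) = 4.9626.
t* = 2.977, so margin of error = 2.977 × 4.9626 = 14.7737.
Difference in means = 137.8 − 142.8 = -5.0000.
-5.0000 ± 14.7737 → (-19.77, 9.77).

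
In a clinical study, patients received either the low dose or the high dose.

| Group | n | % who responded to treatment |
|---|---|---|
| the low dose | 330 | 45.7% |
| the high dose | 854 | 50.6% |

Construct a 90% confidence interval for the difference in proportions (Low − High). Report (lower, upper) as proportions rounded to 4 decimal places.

(-0.1022, 0.0042)

Each SE is √(p̂(1−p̂)/n): √(0.4570·0.5430/330) = 0.02742 and √(0.5060·0.4940/854) = 0.01711.
SE(p̂₁ − p̂₂) = √(SE₁² + SE₂²) = √(0.0007518564 + 0.0002927521) = 0.03232, since the two samples are independent.
At 90% confidence z* = 1.645; margin = 1.645 × 0.03232 = 0.05317.
The difference is 0.4570 − 0.5060 = -0.0490, so the interval is -0.0490 ± 0.05317 = (-0.1022, 0.0042).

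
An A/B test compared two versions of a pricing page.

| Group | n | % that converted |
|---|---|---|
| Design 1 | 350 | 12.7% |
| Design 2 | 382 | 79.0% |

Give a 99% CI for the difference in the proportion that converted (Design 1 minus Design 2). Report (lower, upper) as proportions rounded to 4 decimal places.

(-0.7336, -0.5924)

The two standard errors are √(0.1270×0.8730/350) = 0.01780 and √(0.7900×0.2100/382) = 0.02084.
Because the samples are independent, SE_diff = √(0.01780² + 0.02084²) = 0.02741.
Using z* = 2.576 for 99%, ME = 2.576 × 0.02741 = 0.07061.
p̂₁ − p̂₂ = -0.6630; interval -0.6630 ± 0.07061 gives (-0.7336, -0.5924).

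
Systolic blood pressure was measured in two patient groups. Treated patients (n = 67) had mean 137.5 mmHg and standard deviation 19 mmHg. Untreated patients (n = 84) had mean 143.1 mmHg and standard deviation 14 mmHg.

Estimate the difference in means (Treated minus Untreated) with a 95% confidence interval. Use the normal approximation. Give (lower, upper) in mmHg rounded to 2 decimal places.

SE₁ = s₁/√n₁ = 19/√67 = 2.3212; SE₂ = 14/√84 = 1.5275.
Independent samples, unequal variances: SE_diff = √(SE₁² + SE₂²) = √(5.38796944 + 2.33325625) = 2.7787.
z* = 1.960, so margin of error = 1.960 × 2.7787 = 5.4463.
Difference in means = 137.5 − 143.1 = -5.6000.
-5.6000 ± 5.4463 → (-11.05, -0.15).

(-11.05, -0.15)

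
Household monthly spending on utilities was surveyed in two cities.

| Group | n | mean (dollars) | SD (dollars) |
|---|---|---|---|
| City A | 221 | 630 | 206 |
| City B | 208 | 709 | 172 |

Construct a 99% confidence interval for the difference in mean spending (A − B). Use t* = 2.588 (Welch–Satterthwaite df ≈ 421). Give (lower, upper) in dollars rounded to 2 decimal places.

(-126.32, -31.68)

SE₁ = s₁/√n₁ = 206/√221 = 13.8571; SE₂ = 172/√208 = 11.9261.
Independent samples, unequal variances: SE_diff = √(SE₁² + SE₂²) = √(192.01922041 + 142.23186121) = 18.2825.
t* = 2.588, so margin of error = 2.588 × 18.2825 = 47.3151.
Difference in means = 630 − 709 = -79.0000.
-79.0000 ± 47.3151 → (-126.32, -31.68).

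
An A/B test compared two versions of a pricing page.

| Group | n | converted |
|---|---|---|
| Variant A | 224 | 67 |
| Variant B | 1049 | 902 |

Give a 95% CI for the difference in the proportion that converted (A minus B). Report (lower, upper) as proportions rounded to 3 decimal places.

Sample proportions: 67/224 = 0.2991, 902/1049 = 0.8599.
Each SE is √(p̂(1−p̂)/n): √(0.2991·0.7009/224) = 0.03059 and √(0.8599·0.1401/1049) = 0.01072.
SE(p̂₁ − p̂₂) = √(SE₁² + SE₂²) = √(0.0009357481 + 0.0001149184) = 0.03241, since the two samples are independent.
At 95% confidence z* = 1.960; margin = 1.960 × 0.03241 = 0.06352.
The difference is 0.2991 − 0.8599 = -0.5608, so the interval is -0.5608 ± 0.06352 = (-0.624, -0.497).

(-0.624, -0.497)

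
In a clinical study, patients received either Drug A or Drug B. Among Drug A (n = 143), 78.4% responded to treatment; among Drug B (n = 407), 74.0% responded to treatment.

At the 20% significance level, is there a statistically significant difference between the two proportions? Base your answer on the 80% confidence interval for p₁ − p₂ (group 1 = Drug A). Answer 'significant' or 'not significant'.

SE₁ = √(p̂₁(1−p̂₁)/n₁) = √(0.7840·0.2160/143) = 0.03441; SE₂ = √(0.7400·0.2600/407) = 0.02174.
Independent samples: SE of the difference = √(SE₁² + SE₂²) = √(0.0011840481 + 0.0004726276) = 0.04070.
z* for 80% confidence is 1.282, so the margin of error is 1.282 × 0.04070 = 0.05218.
Point estimate p̂₁ − p̂₂ = 0.7840 − 0.7400 = 0.0440.
0.0440 ± 0.05218 → (-0.00818, 0.09618).
The interval (-0.00818, 0.09618) contains 0, so the difference is not significant.

not significant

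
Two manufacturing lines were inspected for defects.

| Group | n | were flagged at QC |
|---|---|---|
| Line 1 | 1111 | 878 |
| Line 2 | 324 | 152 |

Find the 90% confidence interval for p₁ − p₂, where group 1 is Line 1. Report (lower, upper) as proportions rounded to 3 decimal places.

First, p̂₁ = 878/1111 = 0.7903; p̂₂ = 152/324 = 0.4691.
The two standard errors are √(0.7903×0.2097/1111) = 0.01221 and √(0.4691×0.5309/324) = 0.02772.
Because the samples are independent, SE_diff = √(0.01221² + 0.02772²) = 0.03029.
Using z* = 1.645 for 90%, ME = 1.645 × 0.03029 = 0.04983.
p̂₁ − p̂₂ = 0.3212; interval 0.3212 ± 0.04983 gives (0.271, 0.371).

(0.271, 0.371)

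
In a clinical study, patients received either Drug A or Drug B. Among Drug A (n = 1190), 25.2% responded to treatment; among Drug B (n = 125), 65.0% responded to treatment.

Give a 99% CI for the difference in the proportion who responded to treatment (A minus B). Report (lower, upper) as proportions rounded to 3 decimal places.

The two standard errors are √(0.2520×0.7480/1190) = 0.01259 and √(0.6500×0.3500/125) = 0.04266.
Because the samples are independent, SE_diff = √(0.01259² + 0.04266²) = 0.04448.
Using z* = 2.576 for 99%, ME = 2.576 × 0.04448 = 0.11458.
p̂₁ − p̂₂ = -0.3980; interval -0.3980 ± 0.11458 gives (-0.513, -0.283).

(-0.513, -0.283)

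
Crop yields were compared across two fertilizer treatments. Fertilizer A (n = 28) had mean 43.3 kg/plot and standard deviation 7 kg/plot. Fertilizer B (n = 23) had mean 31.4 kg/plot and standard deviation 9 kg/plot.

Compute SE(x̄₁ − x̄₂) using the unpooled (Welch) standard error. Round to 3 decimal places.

2.296

Standard errors of each mean: 7/√28 = 1.3229 and 9/√23 = 1.8766.
SE(x̄₁ − x̄₂) = √(1.3229² + 1.8766²) = 2.2960 for independent samples with unequal variances.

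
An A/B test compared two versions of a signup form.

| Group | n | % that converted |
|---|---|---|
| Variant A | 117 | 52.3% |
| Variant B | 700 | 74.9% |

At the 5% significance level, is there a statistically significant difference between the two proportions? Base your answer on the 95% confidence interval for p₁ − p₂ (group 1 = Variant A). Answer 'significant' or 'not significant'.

significant

SE₁ = √(p̂₁(1−p̂₁)/n₁) = √(0.5230·0.4770/117) = 0.04618; SE₂ = √(0.7490·0.2510/700) = 0.01639.
Independent samples: SE of the difference = √(SE₁² + SE₂²) = √(0.0021325924 + 0.0002686321) = 0.04900.
z* for 95% confidence is 1.960, so the margin of error is 1.960 × 0.04900 = 0.09604.
Point estimate p̂₁ − p̂₂ = 0.5230 − 0.7490 = -0.2260.
-0.2260 ± 0.09604 → (-0.32204, -0.12996).
The interval (-0.32204, -0.12996) does not contain 0, so the difference is significant.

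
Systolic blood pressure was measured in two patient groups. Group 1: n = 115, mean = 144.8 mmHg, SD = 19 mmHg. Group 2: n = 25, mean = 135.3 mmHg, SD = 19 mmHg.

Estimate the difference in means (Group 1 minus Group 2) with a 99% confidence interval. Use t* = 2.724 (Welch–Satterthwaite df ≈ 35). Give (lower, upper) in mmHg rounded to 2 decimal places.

SE₁ = s₁/√n₁ = 19/√115 = 1.7718; SE₂ = 19/√25 = 3.8000.
Independent samples, unequal variances: SE_diff = √(SE₁² + SE₂²) = √(3.13927524 + 14.44) = 4.1928.
t* = 2.724, so margin of error = 2.724 × 4.1928 = 11.4212.
Difference in means = 144.8 − 135.3 = 9.5000.
9.5000 ± 11.4212 → (-1.92, 20.92).

(-1.92, 20.92)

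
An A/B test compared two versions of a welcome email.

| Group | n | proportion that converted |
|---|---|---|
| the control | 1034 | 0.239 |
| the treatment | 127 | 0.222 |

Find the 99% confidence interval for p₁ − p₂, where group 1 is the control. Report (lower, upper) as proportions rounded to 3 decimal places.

Each SE is √(p̂(1−p̂)/n): √(0.2390·0.7610/1034) = 0.01326 and √(0.2220·0.7780/127) = 0.03688.
SE(p̂₁ − p̂₂) = √(SE₁² + SE₂²) = √(0.0001758276 + 0.0013601344) = 0.03919, since the two samples are independent.
At 99% confidence z* = 2.576; margin = 2.576 × 0.03919 = 0.10095.
The difference is 0.2390 − 0.2220 = 0.0170, so the interval is 0.0170 ± 0.10095 = (-0.084, 0.118).

(-0.084, 0.118)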